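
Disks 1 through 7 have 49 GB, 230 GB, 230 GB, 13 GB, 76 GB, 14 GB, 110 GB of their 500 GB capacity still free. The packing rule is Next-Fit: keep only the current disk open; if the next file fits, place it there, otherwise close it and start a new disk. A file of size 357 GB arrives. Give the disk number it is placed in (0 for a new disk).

0

Next-Fit only looks at disk 7, which has 110 GB free.
357 GB does not fit, so a new disk is opened.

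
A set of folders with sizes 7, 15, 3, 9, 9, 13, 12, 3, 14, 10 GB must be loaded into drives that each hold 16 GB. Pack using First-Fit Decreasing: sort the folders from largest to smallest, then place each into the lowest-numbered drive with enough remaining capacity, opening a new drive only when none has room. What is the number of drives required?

7

Sorted descending: 15, 14, 13, 12, 10, 9, 9, 7, 3, 3.
Put 15 GB in drive 1; 1 GB remain.
Put 14 GB in drive 2; 2 GB remain.
Put 13 GB in drive 3; 3 GB remain.
Put 12 GB in drive 4; 4 GB remain.
Put 10 GB in drive 5; 6 GB remain.
Put 9 GB in drive 6; 7 GB remain.
Put 9 GB in drive 7; 7 GB remain.
Put 7 GB in drive 6; 0 GB remain.
Put 3 GB in drive 3; 0 GB remain.
Put 3 GB in drive 4; 1 GB remain.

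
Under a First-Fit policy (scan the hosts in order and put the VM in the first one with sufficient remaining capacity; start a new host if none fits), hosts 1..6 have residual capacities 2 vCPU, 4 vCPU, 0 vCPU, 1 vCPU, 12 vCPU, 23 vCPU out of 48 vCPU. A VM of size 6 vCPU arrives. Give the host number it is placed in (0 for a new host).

Hosts with room: host 5 (12 vCPU), host 6 (23 vCPU).
The first with room is host 5.

5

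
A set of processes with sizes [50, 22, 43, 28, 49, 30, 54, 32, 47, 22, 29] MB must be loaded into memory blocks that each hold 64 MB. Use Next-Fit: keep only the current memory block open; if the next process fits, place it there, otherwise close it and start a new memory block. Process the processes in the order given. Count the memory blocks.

memory block 1: place 50 MB, 14 MB left
memory block 2: place 22 MB, 42 MB left
memory block 3: place 43 MB, 21 MB left
memory block 4: place 28 MB, 36 MB left
memory block 5: place 49 MB, 15 MB left
memory block 6: place 30 MB, 34 MB left
memory block 7: place 54 MB, 10 MB left
memory block 8: place 32 MB, 32 MB left
memory block 9: place 47 MB, 17 MB left
memory block 10: place 22 MB, 42 MB left
memory block 10: place 29 MB, 13 MB left
Final memory blocks: [50] [22] [43] [28] [49] [30] [54] [32] [47] [22,29].

10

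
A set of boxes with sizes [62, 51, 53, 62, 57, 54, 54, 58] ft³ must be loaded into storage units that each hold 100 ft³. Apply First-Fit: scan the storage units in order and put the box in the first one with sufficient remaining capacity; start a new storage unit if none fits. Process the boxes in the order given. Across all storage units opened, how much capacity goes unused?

349

62 ft³ → storage unit 1 (remaining 38 ft³)
51 ft³ → storage unit 2 (remaining 49 ft³)
53 ft³ → storage unit 3 (remaining 47 ft³)
62 ft³ → storage unit 4 (remaining 38 ft³)
57 ft³ → storage unit 5 (remaining 43 ft³)
54 ft³ → storage unit 6 (remaining 46 ft³)
54 ft³ → storage unit 7 (remaining 46 ft³)
58 ft³ → storage unit 8 (remaining 42 ft³)
8 storage units × 100 ft³ = 800 ft³; used 451 ft³; unused 349 ft³.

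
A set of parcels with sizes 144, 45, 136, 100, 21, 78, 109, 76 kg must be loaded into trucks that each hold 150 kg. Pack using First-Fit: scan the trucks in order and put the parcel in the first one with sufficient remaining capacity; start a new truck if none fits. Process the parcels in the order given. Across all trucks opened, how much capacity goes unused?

Put 144 kg in truck 1; 6 kg remain.
Put 45 kg in truck 2; 105 kg remain.
Put 136 kg in truck 3; 14 kg remain.
Put 100 kg in truck 2; 5 kg remain.
Put 21 kg in truck 4; 129 kg remain.
Put 78 kg in truck 4; 51 kg remain.
Put 109 kg in truck 5; 41 kg remain.
Put 76 kg in truck 6; 74 kg remain.
6 trucks × 150 kg = 900 kg; used 709 kg; unused 191 kg.

191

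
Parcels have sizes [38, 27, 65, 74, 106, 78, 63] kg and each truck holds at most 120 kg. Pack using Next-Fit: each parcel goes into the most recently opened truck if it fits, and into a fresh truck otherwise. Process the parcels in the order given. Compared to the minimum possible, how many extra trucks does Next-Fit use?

1

Next-Fit: [38,27] [65] [74] [106] [78] [63] → 6 trucks.
5 parcels exceed 60 kg (half the capacity), and no two of those can share a truck, so at least 5 trucks are needed.
An optimal packing achieves that bound: [106] [78,38] [74,27] [65] [63] → 5 trucks.
Excess: 6 − 5 = 1.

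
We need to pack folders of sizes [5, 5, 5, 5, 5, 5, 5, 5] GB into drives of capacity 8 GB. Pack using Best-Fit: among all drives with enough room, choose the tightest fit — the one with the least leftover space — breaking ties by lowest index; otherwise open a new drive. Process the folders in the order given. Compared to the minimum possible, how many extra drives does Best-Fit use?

Best-Fit: [5] [5] [5] [5] [5] [5] [5] [5] → 8 drives.
8 folders exceed 4 GB (half the capacity), and no two of those can share a drive, so at least 8 drives are needed.
So 8 is already optimal.

0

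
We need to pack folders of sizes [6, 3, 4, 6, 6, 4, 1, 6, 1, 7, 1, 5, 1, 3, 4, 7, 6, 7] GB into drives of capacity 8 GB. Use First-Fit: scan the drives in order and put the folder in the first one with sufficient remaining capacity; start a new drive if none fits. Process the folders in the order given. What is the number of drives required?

drive 1: place 6 GB, 2 GB left
drive 2: place 3 GB, 5 GB left
drive 2: place 4 GB, 1 GB left
drive 3: place 6 GB, 2 GB left
drive 4: place 6 GB, 2 GB left
drive 5: place 4 GB, 4 GB left
drive 1: place 1 GB, 1 GB left
drive 6: place 6 GB, 2 GB left
drive 1: place 1 GB, 0 GB left
drive 7: place 7 GB, 1 GB left
drive 2: place 1 GB, 0 GB left
drive 8: place 5 GB, 3 GB left
drive 3: place 1 GB, 1 GB left
drive 5: place 3 GB, 1 GB left
drive 9: place 4 GB, 4 GB left
drive 10: place 7 GB, 1 GB left
drive 11: place 6 GB, 2 GB left
drive 12: place 7 GB, 1 GB left
Final drives: [6,1,1] [3,4,1] [6,1] [6] [4,3] [6] [7] [5] [4] [7] [6] [7].

12 drives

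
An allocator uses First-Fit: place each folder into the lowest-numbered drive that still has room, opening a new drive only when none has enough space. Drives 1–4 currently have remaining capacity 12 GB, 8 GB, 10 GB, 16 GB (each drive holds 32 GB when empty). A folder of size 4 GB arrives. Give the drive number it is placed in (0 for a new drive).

Drives with room: drive 1 (12 GB), drive 2 (8 GB), drive 3 (10 GB), drive 4 (16 GB).
The first with room is drive 1.

1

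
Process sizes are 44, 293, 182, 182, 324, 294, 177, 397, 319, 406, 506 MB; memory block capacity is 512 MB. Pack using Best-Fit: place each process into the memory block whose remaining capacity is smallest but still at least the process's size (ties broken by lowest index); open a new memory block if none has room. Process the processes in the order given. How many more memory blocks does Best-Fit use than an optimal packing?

Best-Fit: [44,293] [182,182] [324,177] [294] [397] [319] [406] [506] → 8 memory blocks.
Total size 3124 MB; any packing needs at least ⌈3124/512⌉ = 7 memory blocks.
An optimal packing achieves that bound: [506] [406,44] [397] [324,182] [319,182] [294,177] [293] → 7 memory blocks.
Excess: 8 − 7 = 1.

1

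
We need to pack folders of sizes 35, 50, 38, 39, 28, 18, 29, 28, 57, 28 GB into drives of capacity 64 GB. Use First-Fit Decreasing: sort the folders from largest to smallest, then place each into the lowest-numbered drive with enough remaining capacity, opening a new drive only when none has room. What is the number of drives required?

7

Sorted descending: 57, 50, 39, 38, 35, 29, 28, 28, 28, 18.
drive 1: place 57 GB, 7 GB left
drive 2: place 50 GB, 14 GB left
drive 3: place 39 GB, 25 GB left
drive 4: place 38 GB, 26 GB left
drive 5: place 35 GB, 29 GB left
drive 5: place 29 GB, 0 GB left
drive 6: place 28 GB, 36 GB left
drive 6: place 28 GB, 8 GB left
drive 7: place 28 GB, 36 GB left
drive 3: place 18 GB, 7 GB left
Final drives: [57] [50] [39,18] [38] [35,29] [28,28] [28].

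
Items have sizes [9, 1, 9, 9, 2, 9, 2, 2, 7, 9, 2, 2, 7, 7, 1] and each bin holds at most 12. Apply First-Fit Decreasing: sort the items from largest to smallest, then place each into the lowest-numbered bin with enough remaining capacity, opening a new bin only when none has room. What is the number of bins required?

8 bins

Sorted descending: 9, 9, 9, 9, 9, 7, 7, 7, 2, 2, 2, 2, 2, 1, 1.
bin 1: place 9, 3 left
bin 2: place 9, 3 left
bin 3: place 9, 3 left
bin 4: place 9, 3 left
bin 5: place 9, 3 left
bin 6: place 7, 5 left
bin 7: place 7, 5 left
bin 8: place 7, 5 left
bin 1: place 2, 1 left
bin 2: place 2, 1 left
bin 3: place 2, 1 left
bin 4: place 2, 1 left
bin 5: place 2, 1 left
bin 1: place 1, 0 left
bin 2: place 1, 0 left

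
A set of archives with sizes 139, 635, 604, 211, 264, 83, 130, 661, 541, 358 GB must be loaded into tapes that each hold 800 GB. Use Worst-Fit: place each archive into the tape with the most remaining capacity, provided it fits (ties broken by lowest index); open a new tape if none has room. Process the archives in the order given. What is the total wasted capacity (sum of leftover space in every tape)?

1174

139 GB → tape 1 (remaining 661 GB)
635 GB → tape 1 (remaining 26 GB)
604 GB → tape 2 (remaining 196 GB)
211 GB → tape 3 (remaining 589 GB)
264 GB → tape 3 (remaining 325 GB)
83 GB → tape 3 (remaining 242 GB)
130 GB → tape 3 (remaining 112 GB)
661 GB → tape 4 (remaining 139 GB)
541 GB → tape 5 (remaining 259 GB)
358 GB → tape 6 (remaining 442 GB)
6 tapes × 800 GB = 4800 GB; used 3626 GB; unused 1174 GB.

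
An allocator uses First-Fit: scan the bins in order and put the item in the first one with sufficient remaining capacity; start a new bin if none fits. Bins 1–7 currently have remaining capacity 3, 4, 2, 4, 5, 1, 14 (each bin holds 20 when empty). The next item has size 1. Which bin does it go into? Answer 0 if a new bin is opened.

1

Bins with room: bin 1 (3), bin 2 (4), bin 3 (2), bin 4 (4), bin 5 (5), bin 6 (1), bin 7 (14).
The first with room is bin 1.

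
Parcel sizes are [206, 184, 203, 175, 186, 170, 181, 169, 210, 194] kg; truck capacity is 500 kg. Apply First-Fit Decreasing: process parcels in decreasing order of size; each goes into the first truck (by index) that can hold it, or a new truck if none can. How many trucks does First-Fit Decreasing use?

5

Sorted descending: 210, 206, 203, 194, 186, 184, 181, 175, 170, 169.
truck 1: place 210 kg, 290 kg left
truck 1: place 206 kg, 84 kg left
truck 2: place 203 kg, 297 kg left
truck 2: place 194 kg, 103 kg left
truck 3: place 186 kg, 314 kg left
truck 3: place 184 kg, 130 kg left
truck 4: place 181 kg, 319 kg left
truck 4: place 175 kg, 144 kg left
truck 5: place 170 kg, 330 kg left
truck 5: place 169 kg, 161 kg left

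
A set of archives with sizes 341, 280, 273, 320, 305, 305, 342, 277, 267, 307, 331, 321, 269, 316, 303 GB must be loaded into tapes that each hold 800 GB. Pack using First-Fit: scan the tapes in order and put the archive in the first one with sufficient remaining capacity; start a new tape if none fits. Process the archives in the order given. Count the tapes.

8

tape 1: place 341 GB, 459 GB left
tape 1: place 280 GB, 179 GB left
tape 2: place 273 GB, 527 GB left
tape 2: place 320 GB, 207 GB left
tape 3: place 305 GB, 495 GB left
tape 3: place 305 GB, 190 GB left
tape 4: place 342 GB, 458 GB left
tape 4: place 277 GB, 181 GB left
tape 5: place 267 GB, 533 GB left
tape 5: place 307 GB, 226 GB left
tape 6: place 331 GB, 469 GB left
tape 6: place 321 GB, 148 GB left
tape 7: place 269 GB, 531 GB left
tape 7: place 316 GB, 215 GB left
tape 8: place 303 GB, 497 GB left
Final tapes: [341,280] [273,320] [305,305] [342,277] [267,307] [331,321] [269,316] [303].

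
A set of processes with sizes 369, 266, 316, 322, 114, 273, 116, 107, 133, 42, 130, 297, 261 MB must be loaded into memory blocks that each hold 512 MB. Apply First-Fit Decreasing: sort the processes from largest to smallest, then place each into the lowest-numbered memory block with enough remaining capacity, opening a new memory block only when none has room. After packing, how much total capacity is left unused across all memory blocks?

838

Sorted descending: 369, 322, 316, 297, 273, 266, 261, 133, 130, 116, 114, 107, 42.
Put 369 MB in memory block 1; 143 MB remain.
Put 322 MB in memory block 2; 190 MB remain.
Put 316 MB in memory block 3; 196 MB remain.
Put 297 MB in memory block 4; 215 MB remain.
Put 273 MB in memory block 5; 239 MB remain.
Put 266 MB in memory block 6; 246 MB remain.
Put 261 MB in memory block 7; 251 MB remain.
Put 133 MB in memory block 1; 10 MB remain.
Put 130 MB in memory block 2; 60 MB remain.
Put 116 MB in memory block 3; 80 MB remain.
Put 114 MB in memory block 4; 101 MB remain.
Put 107 MB in memory block 5; 132 MB remain.
Put 42 MB in memory block 2; 18 MB remain.
7 memory blocks × 512 MB = 3584 MB; used 2746 MB; unused 838 MB.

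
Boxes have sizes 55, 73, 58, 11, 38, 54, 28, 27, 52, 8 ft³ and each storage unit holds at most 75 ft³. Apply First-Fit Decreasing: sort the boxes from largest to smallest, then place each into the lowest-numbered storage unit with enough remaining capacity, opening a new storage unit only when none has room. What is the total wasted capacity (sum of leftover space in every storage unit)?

121

Sorted descending: 73, 58, 55, 54, 52, 38, 28, 27, 11, 8.
Put 73 ft³ in storage unit 1; 2 ft³ remain.
Put 58 ft³ in storage unit 2; 17 ft³ remain.
Put 55 ft³ in storage unit 3; 20 ft³ remain.
Put 54 ft³ in storage unit 4; 21 ft³ remain.
Put 52 ft³ in storage unit 5; 23 ft³ remain.
Put 38 ft³ in storage unit 6; 37 ft³ remain.
Put 28 ft³ in storage unit 6; 9 ft³ remain.
Put 27 ft³ in storage unit 7; 48 ft³ remain.
Put 11 ft³ in storage unit 2; 6 ft³ remain.
Put 8 ft³ in storage unit 3; 12 ft³ remain.
7 storage units × 75 ft³ = 525 ft³; used 404 ft³; unused 121 ft³.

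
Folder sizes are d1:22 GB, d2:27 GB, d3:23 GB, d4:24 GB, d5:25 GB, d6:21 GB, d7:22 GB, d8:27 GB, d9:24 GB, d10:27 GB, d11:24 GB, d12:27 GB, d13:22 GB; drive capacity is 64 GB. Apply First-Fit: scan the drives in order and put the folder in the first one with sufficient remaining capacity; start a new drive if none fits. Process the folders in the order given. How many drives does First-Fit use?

7 drives

Put d1 (22 GB) in drive 1; 42 GB remain.
Put d2 (27 GB) in drive 1; 15 GB remain.
Put d3 (23 GB) in drive 2; 41 GB remain.
Put d4 (24 GB) in drive 2; 17 GB remain.
Put d5 (25 GB) in drive 3; 39 GB remain.
Put d6 (21 GB) in drive 3; 18 GB remain.
Put d7 (22 GB) in drive 4; 42 GB remain.
Put d8 (27 GB) in drive 4; 15 GB remain.
Put d9 (24 GB) in drive 5; 40 GB remain.
Put d10 (27 GB) in drive 5; 13 GB remain.
Put d11 (24 GB) in drive 6; 40 GB remain.
Put d12 (27 GB) in drive 6; 13 GB remain.
Put d13 (22 GB) in drive 7; 42 GB remain.
Final drives: [22,27] [23,24] [25,21] [22,27] [24,27] [24,27] [22].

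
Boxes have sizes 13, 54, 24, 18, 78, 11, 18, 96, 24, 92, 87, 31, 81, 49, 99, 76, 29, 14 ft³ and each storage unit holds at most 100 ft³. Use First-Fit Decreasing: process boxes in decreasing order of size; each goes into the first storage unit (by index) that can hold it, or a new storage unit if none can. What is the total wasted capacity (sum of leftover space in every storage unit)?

Sorted descending: 99, 96, 92, 87, 81, 78, 76, 54, 49, 31, 29, 24, 24, 18, 18, 14, 13, 11.
storage unit 1: place 99 ft³, 1 ft³ left
storage unit 2: place 96 ft³, 4 ft³ left
storage unit 3: place 92 ft³, 8 ft³ left
storage unit 4: place 87 ft³, 13 ft³ left
storage unit 5: place 81 ft³, 19 ft³ left
storage unit 6: place 78 ft³, 22 ft³ left
storage unit 7: place 76 ft³, 24 ft³ left
storage unit 8: place 54 ft³, 46 ft³ left
storage unit 9: place 49 ft³, 51 ft³ left
storage unit 8: place 31 ft³, 15 ft³ left
storage unit 9: place 29 ft³, 22 ft³ left
storage unit 7: place 24 ft³, 0 ft³ left
storage unit 10: place 24 ft³, 76 ft³ left
storage unit 5: place 18 ft³, 1 ft³ left
storage unit 6: place 18 ft³, 4 ft³ left
storage unit 8: place 14 ft³, 1 ft³ left
storage unit 4: place 13 ft³, 0 ft³ left
storage unit 9: place 11 ft³, 11 ft³ left
10 storage units × 100 ft³ = 1000 ft³; used 894 ft³; unused 106 ft³.

106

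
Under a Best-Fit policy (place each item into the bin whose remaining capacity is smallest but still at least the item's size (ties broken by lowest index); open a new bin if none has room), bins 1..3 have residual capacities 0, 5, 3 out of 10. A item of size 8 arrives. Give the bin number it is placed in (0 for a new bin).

0

No bin has ≥ 8 free, so a new bin is opened.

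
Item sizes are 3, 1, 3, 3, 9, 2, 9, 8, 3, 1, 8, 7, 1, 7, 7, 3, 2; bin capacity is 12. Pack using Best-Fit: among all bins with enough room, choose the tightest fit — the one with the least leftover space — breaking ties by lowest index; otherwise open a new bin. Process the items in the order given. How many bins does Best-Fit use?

8

Put 3 in bin 1; 9 remain.
Put 1 in bin 1; 8 remain.
Put 3 in bin 1; 5 remain.
Put 3 in bin 1; 2 remain.
Put 9 in bin 2; 3 remain.
Put 2 in bin 1; 0 remain.
Put 9 in bin 3; 3 remain.
Put 8 in bin 4; 4 remain.
Put 3 in bin 2; 0 remain.
Put 1 in bin 3; 2 remain.
Put 8 in bin 5; 4 remain.
Put 7 in bin 6; 5 remain.
Put 1 in bin 3; 1 remain.
Put 7 in bin 7; 5 remain.
Put 7 in bin 8; 5 remain.
Put 3 in bin 4; 1 remain.
Put 2 in bin 5; 2 remain.
Final bins: [3,1,3,3,2] [9,3] [9,1,1] [8,3] [8,2] [7] [7] [7].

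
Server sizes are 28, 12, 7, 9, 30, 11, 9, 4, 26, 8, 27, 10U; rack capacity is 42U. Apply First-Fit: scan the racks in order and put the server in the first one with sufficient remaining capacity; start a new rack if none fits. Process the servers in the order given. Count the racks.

28U → rack 1 (remaining 14U)
12U → rack 1 (remaining 2U)
7U → rack 2 (remaining 35U)
9U → rack 2 (remaining 26U)
30U → rack 3 (remaining 12U)
11U → rack 2 (remaining 15U)
9U → rack 2 (remaining 6U)
4U → rack 2 (remaining 2U)
26U → rack 4 (remaining 16U)
8U → rack 3 (remaining 4U)
27U → rack 5 (remaining 15U)
10U → rack 4 (remaining 6U)

5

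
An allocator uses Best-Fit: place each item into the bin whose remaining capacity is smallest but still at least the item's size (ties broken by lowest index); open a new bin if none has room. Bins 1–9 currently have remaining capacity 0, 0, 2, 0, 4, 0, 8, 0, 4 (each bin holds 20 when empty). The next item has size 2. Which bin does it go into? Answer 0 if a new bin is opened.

3

Bins with room: bin 3 (2), bin 5 (4), bin 7 (8), bin 9 (4).
Tightest fit is bin 3 with 2 free.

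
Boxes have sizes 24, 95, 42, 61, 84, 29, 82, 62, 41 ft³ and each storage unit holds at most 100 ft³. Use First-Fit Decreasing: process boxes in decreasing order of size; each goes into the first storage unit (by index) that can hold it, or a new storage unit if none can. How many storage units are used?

Sorted descending: 95, 84, 82, 62, 61, 42, 41, 29, 24.
95 ft³ → storage unit 1 (remaining 5 ft³)
84 ft³ → storage unit 2 (remaining 16 ft³)
82 ft³ → storage unit 3 (remaining 18 ft³)
62 ft³ → storage unit 4 (remaining 38 ft³)
61 ft³ → storage unit 5 (remaining 39 ft³)
42 ft³ → storage unit 6 (remaining 58 ft³)
41 ft³ → storage unit 6 (remaining 17 ft³)
29 ft³ → storage unit 4 (remaining 9 ft³)
24 ft³ → storage unit 5 (remaining 15 ft³)

6 storage units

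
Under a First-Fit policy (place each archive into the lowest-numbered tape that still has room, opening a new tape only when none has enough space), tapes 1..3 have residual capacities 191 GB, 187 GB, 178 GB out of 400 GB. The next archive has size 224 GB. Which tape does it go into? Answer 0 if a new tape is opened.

No tape has ≥ 224 GB free, so a new tape is opened.

0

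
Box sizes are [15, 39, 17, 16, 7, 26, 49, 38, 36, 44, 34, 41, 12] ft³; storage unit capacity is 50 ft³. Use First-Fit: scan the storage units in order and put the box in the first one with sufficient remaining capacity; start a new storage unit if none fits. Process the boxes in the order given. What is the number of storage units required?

storage unit 1: place 15 ft³, 35 ft³ left
storage unit 2: place 39 ft³, 11 ft³ left
storage unit 1: place 17 ft³, 18 ft³ left
storage unit 1: place 16 ft³, 2 ft³ left
storage unit 2: place 7 ft³, 4 ft³ left
storage unit 3: place 26 ft³, 24 ft³ left
storage unit 4: place 49 ft³, 1 ft³ left
storage unit 5: place 38 ft³, 12 ft³ left
storage unit 6: place 36 ft³, 14 ft³ left
storage unit 7: place 44 ft³, 6 ft³ left
storage unit 8: place 34 ft³, 16 ft³ left
storage unit 9: place 41 ft³, 9 ft³ left
storage unit 3: place 12 ft³, 12 ft³ left
Final storage units: [15,17,16] [39,7] [26,12] [49] [38] [36] [44] [34] [41].

9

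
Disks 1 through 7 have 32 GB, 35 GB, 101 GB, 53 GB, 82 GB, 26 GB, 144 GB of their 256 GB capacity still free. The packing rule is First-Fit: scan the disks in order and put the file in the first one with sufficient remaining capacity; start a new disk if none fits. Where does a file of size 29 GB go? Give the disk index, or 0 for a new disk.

Disks with room: disk 1 (32 GB), disk 2 (35 GB), disk 3 (101 GB), disk 4 (53 GB), disk 5 (82 GB), disk 7 (144 GB).
The first with room is disk 1.

1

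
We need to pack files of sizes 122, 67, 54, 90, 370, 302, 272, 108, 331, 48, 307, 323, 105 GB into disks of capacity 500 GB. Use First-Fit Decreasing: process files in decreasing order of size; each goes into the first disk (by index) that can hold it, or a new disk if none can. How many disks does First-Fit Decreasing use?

Sorted descending: 370, 331, 323, 307, 302, 272, 122, 108, 105, 90, 67, 54, 48.
370 GB → disk 1 (remaining 130 GB)
331 GB → disk 2 (remaining 169 GB)
323 GB → disk 3 (remaining 177 GB)
307 GB → disk 4 (remaining 193 GB)
302 GB → disk 5 (remaining 198 GB)
272 GB → disk 6 (remaining 228 GB)
122 GB → disk 1 (remaining 8 GB)
108 GB → disk 2 (remaining 61 GB)
105 GB → disk 3 (remaining 72 GB)
90 GB → disk 4 (remaining 103 GB)
67 GB → disk 3 (remaining 5 GB)
54 GB → disk 2 (remaining 7 GB)
48 GB → disk 4 (remaining 55 GB)

6 disks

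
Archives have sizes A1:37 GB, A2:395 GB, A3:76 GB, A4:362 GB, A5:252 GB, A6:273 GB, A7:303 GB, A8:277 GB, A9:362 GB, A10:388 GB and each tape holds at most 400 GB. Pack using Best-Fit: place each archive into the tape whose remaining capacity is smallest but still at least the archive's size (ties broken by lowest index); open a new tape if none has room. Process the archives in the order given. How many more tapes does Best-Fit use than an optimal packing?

0

Best-Fit: [37,76,252] [395] [362] [273] [303] [277] [362] [388] → 8 tapes.
8 archives exceed 200 GB (half the capacity), and no two of those can share a tape, so at least 8 tapes are needed.
So 8 is already optimal.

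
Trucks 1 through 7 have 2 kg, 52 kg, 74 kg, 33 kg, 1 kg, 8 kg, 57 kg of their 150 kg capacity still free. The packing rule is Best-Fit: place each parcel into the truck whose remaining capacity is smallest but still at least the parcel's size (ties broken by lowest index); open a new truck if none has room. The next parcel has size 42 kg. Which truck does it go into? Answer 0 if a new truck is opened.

Trucks with room: truck 2 (52 kg), truck 3 (74 kg), truck 7 (57 kg).
Tightest fit is truck 2 with 52 kg free.

2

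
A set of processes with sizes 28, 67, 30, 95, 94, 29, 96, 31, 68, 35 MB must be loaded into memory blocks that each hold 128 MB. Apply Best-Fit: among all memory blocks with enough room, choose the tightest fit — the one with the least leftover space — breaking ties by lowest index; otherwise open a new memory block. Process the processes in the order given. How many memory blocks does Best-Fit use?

5

28 MB → memory block 1 (remaining 100 MB)
67 MB → memory block 1 (remaining 33 MB)
30 MB → memory block 1 (remaining 3 MB)
95 MB → memory block 2 (remaining 33 MB)
94 MB → memory block 3 (remaining 34 MB)
29 MB → memory block 2 (remaining 4 MB)
96 MB → memory block 4 (remaining 32 MB)
31 MB → memory block 4 (remaining 1 MB)
68 MB → memory block 5 (remaining 60 MB)
35 MB → memory block 5 (remaining 25 MB)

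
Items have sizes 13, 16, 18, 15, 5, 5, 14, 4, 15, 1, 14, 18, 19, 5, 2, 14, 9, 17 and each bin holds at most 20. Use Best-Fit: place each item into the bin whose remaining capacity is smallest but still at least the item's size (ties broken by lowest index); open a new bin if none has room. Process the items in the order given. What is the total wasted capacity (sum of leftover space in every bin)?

Put 13 in bin 1; 7 remain.
Put 16 in bin 2; 4 remain.
Put 18 in bin 3; 2 remain.
Put 15 in bin 4; 5 remain.
Put 5 in bin 4; 0 remain.
Put 5 in bin 1; 2 remain.
Put 14 in bin 5; 6 remain.
Put 4 in bin 2; 0 remain.
Put 15 in bin 6; 5 remain.
Put 1 in bin 1; 1 remain.
Put 14 in bin 7; 6 remain.
Put 18 in bin 8; 2 remain.
Put 19 in bin 9; 1 remain.
Put 5 in bin 6; 0 remain.
Put 2 in bin 3; 0 remain.
Put 14 in bin 10; 6 remain.
Put 9 in bin 11; 11 remain.
Put 17 in bin 12; 3 remain.
12 bins × 20 = 240; used 204; unused 36.

36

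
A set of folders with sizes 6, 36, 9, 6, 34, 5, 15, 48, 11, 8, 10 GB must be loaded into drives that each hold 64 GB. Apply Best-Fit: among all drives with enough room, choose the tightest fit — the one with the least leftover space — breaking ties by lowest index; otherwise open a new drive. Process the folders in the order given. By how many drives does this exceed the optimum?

Best-Fit: [6,36,9,6,5] [34,15,11] [48,8] [10] → 4 drives.
Total size 188 GB; any packing needs at least ⌈188/64⌉ = 3 drives.
An optimal packing achieves that bound: [48,15] [36,11,10,6] [34,9,8,6,5] → 3 drives.
Excess: 4 − 3 = 1.

1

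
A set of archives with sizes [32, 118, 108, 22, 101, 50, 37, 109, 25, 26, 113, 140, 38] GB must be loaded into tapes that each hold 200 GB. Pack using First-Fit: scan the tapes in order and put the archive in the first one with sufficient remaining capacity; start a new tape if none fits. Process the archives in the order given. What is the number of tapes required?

6

Put 32 GB in tape 1; 168 GB remain.
Put 118 GB in tape 1; 50 GB remain.
Put 108 GB in tape 2; 92 GB remain.
Put 22 GB in tape 1; 28 GB remain.
Put 101 GB in tape 3; 99 GB remain.
Put 50 GB in tape 2; 42 GB remain.
Put 37 GB in tape 2; 5 GB remain.
Put 109 GB in tape 4; 91 GB remain.
Put 25 GB in tape 1; 3 GB remain.
Put 26 GB in tape 3; 73 GB remain.
Put 113 GB in tape 5; 87 GB remain.
Put 140 GB in tape 6; 60 GB remain.
Put 38 GB in tape 3; 35 GB remain.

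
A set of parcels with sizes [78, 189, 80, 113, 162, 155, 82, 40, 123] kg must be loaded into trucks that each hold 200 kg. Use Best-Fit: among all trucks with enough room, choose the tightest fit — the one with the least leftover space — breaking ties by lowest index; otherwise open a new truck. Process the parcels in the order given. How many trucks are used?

truck 1: place 78 kg, 122 kg left
truck 2: place 189 kg, 11 kg left
truck 1: place 80 kg, 42 kg left
truck 3: place 113 kg, 87 kg left
truck 4: place 162 kg, 38 kg left
truck 5: place 155 kg, 45 kg left
truck 3: place 82 kg, 5 kg left
truck 1: place 40 kg, 2 kg left
truck 6: place 123 kg, 77 kg left

6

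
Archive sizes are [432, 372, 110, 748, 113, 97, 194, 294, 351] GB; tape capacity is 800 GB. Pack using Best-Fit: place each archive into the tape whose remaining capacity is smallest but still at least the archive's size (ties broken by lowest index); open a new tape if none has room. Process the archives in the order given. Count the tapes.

Put 432 GB in tape 1; 368 GB remain.
Put 372 GB in tape 2; 428 GB remain.
Put 110 GB in tape 1; 258 GB remain.
Put 748 GB in tape 3; 52 GB remain.
Put 113 GB in tape 1; 145 GB remain.
Put 97 GB in tape 1; 48 GB remain.
Put 194 GB in tape 2; 234 GB remain.
Put 294 GB in tape 4; 506 GB remain.
Put 351 GB in tape 4; 155 GB remain.

4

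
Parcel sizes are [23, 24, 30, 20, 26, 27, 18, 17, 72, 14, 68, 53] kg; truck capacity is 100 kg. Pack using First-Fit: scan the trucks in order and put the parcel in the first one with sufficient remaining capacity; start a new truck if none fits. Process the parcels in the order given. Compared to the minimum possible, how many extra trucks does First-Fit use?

1

First-Fit: [23,24,30,20] [26,27,18,17] [72,14] [68] [53] → 5 trucks.
Total size 392 kg; any packing needs at least ⌈392/100⌉ = 4 trucks.
An optimal packing achieves that bound: [72,27] [68,30] [53,26,20] [24,23,18,17,14] → 4 trucks.
Excess: 5 − 4 = 1.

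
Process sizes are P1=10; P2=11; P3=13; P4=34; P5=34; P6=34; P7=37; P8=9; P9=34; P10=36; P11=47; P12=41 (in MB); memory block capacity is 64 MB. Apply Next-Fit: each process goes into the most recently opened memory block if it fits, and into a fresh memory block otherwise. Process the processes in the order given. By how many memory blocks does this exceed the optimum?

Next-Fit: [10,11,13] [34] [34] [34] [37,9] [34] [36] [47] [41] → 9 memory blocks.
8 processes exceed 32 MB (half the capacity), and no two of those can share a memory block, so at least 8 memory blocks are needed.
An optimal packing achieves that bound: [47,13] [41,11,10] [37,9] [36] [34] [34] [34] [34] → 8 memory blocks.
Excess: 9 − 8 = 1.

1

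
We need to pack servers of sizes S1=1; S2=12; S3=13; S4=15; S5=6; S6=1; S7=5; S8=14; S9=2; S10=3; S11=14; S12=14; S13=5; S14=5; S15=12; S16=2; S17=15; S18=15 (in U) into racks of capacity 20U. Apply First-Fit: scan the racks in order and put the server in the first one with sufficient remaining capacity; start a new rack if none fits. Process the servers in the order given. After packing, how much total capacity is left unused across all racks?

26

S1 (1U) → rack 1 (remaining 19U)
S2 (12U) → rack 1 (remaining 7U)
S3 (13U) → rack 2 (remaining 7U)
S4 (15U) → rack 3 (remaining 5U)
S5 (6U) → rack 1 (remaining 1U)
S6 (1U) → rack 1 (remaining 0U)
S7 (5U) → rack 2 (remaining 2U)
S8 (14U) → rack 4 (remaining 6U)
S9 (2U) → rack 2 (remaining 0U)
S10 (3U) → rack 3 (remaining 2U)
S11 (14U) → rack 5 (remaining 6U)
S12 (14U) → rack 6 (remaining 6U)
S13 (5U) → rack 4 (remaining 1U)
S14 (5U) → rack 5 (remaining 1U)
S15 (12U) → rack 7 (remaining 8U)
S16 (2U) → rack 3 (remaining 0U)
S17 (15U) → rack 8 (remaining 5U)
S18 (15U) → rack 9 (remaining 5U)
9 racks × 20U = 180U; used 154U; unused 26U.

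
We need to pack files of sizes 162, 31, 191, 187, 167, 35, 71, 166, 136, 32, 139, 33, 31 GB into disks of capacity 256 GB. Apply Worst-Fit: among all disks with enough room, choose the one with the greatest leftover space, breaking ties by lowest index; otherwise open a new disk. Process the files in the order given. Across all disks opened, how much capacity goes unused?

162 GB → disk 1 (remaining 94 GB)
31 GB → disk 1 (remaining 63 GB)
191 GB → disk 2 (remaining 65 GB)
187 GB → disk 3 (remaining 69 GB)
167 GB → disk 4 (remaining 89 GB)
35 GB → disk 4 (remaining 54 GB)
71 GB → disk 5 (remaining 185 GB)
166 GB → disk 5 (remaining 19 GB)
136 GB → disk 6 (remaining 120 GB)
32 GB → disk 6 (remaining 88 GB)
139 GB → disk 7 (remaining 117 GB)
33 GB → disk 7 (remaining 84 GB)
31 GB → disk 6 (remaining 57 GB)
7 disks × 256 GB = 1792 GB; used 1381 GB; unused 411 GB.

411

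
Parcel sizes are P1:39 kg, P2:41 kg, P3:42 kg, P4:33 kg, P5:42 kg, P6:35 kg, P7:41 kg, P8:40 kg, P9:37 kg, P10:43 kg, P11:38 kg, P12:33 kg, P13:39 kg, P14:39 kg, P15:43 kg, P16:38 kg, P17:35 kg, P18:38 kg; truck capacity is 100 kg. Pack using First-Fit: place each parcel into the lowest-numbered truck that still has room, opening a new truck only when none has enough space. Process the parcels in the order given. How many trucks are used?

9

truck 1: place P1 (39 kg), 61 kg left
truck 1: place P2 (41 kg), 20 kg left
truck 2: place P3 (42 kg), 58 kg left
truck 2: place P4 (33 kg), 25 kg left
truck 3: place P5 (42 kg), 58 kg left
truck 3: place P6 (35 kg), 23 kg left
truck 4: place P7 (41 kg), 59 kg left
truck 4: place P8 (40 kg), 19 kg left
truck 5: place P9 (37 kg), 63 kg left
truck 5: place P10 (43 kg), 20 kg left
truck 6: place P11 (38 kg), 62 kg left
truck 6: place P12 (33 kg), 29 kg left
truck 7: place P13 (39 kg), 61 kg left
truck 7: place P14 (39 kg), 22 kg left
truck 8: place P15 (43 kg), 57 kg left
truck 8: place P16 (38 kg), 19 kg left
truck 9: place P17 (35 kg), 65 kg left
truck 9: place P18 (38 kg), 27 kg left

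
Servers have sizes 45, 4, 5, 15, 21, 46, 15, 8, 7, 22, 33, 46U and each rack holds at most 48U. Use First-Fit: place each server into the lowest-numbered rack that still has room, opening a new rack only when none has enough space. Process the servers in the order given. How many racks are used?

7 racks

rack 1: place 45U, 3U left
rack 2: place 4U, 44U left
rack 2: place 5U, 39U left
rack 2: place 15U, 24U left
rack 2: place 21U, 3U left
rack 3: place 46U, 2U left
rack 4: place 15U, 33U left
rack 4: place 8U, 25U left
rack 4: place 7U, 18U left
rack 5: place 22U, 26U left
rack 6: place 33U, 15U left
rack 7: place 46U, 2U left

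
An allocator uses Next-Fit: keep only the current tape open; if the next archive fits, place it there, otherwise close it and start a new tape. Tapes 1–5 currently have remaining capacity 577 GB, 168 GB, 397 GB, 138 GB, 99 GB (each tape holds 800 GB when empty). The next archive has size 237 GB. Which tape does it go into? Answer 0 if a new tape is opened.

Next-Fit only looks at tape 5, which has 99 GB free.
237 GB does not fit, so a new tape is opened.

0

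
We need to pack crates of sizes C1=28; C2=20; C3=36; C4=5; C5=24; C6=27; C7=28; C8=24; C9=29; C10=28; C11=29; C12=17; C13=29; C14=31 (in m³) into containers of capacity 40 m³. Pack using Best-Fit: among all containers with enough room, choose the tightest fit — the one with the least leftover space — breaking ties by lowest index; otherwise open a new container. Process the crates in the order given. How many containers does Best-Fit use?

12

Put C1 (28 m³) in container 1; 12 m³ remain.
Put C2 (20 m³) in container 2; 20 m³ remain.
Put C3 (36 m³) in container 3; 4 m³ remain.
Put C4 (5 m³) in container 1; 7 m³ remain.
Put C5 (24 m³) in container 4; 16 m³ remain.
Put C6 (27 m³) in container 5; 13 m³ remain.
Put C7 (28 m³) in container 6; 12 m³ remain.
Put C8 (24 m³) in container 7; 16 m³ remain.
Put C9 (29 m³) in container 8; 11 m³ remain.
Put C10 (28 m³) in container 9; 12 m³ remain.
Put C11 (29 m³) in container 10; 11 m³ remain.
Put C12 (17 m³) in container 2; 3 m³ remain.
Put C13 (29 m³) in container 11; 11 m³ remain.
Put C14 (31 m³) in container 12; 9 m³ remain.
Final containers: [28,5] [20,17] [36] [24] [27] [28] [24] [29] [28] [29] [29] [31].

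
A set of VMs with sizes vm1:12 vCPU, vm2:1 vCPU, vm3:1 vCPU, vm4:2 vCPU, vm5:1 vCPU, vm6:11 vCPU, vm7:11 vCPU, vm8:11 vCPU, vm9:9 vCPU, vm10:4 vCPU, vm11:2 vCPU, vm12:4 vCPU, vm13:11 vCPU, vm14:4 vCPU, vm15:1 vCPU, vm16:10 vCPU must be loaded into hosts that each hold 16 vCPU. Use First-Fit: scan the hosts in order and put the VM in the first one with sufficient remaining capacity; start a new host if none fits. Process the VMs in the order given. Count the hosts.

7 hosts

host 1: place vm1 (12 vCPU), 4 vCPU left
host 1: place vm2 (1 vCPU), 3 vCPU left
host 1: place vm3 (1 vCPU), 2 vCPU left
host 1: place vm4 (2 vCPU), 0 vCPU left
host 2: place vm5 (1 vCPU), 15 vCPU left
host 2: place vm6 (11 vCPU), 4 vCPU left
host 3: place vm7 (11 vCPU), 5 vCPU left
host 4: place vm8 (11 vCPU), 5 vCPU left
host 5: place vm9 (9 vCPU), 7 vCPU left
host 2: place vm10 (4 vCPU), 0 vCPU left
host 3: place vm11 (2 vCPU), 3 vCPU left
host 4: place vm12 (4 vCPU), 1 vCPU left
host 6: place vm13 (11 vCPU), 5 vCPU left
host 5: place vm14 (4 vCPU), 3 vCPU left
host 3: place vm15 (1 vCPU), 2 vCPU left
host 7: place vm16 (10 vCPU), 6 vCPU left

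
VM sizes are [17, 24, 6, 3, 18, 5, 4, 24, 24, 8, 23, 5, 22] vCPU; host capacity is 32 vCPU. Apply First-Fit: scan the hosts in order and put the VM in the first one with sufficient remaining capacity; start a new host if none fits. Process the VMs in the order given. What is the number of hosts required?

17 vCPU → host 1 (remaining 15 vCPU)
24 vCPU → host 2 (remaining 8 vCPU)
6 vCPU → host 1 (remaining 9 vCPU)
3 vCPU → host 1 (remaining 6 vCPU)
18 vCPU → host 3 (remaining 14 vCPU)
5 vCPU → host 1 (remaining 1 vCPU)
4 vCPU → host 2 (remaining 4 vCPU)
24 vCPU → host 4 (remaining 8 vCPU)
24 vCPU → host 5 (remaining 8 vCPU)
8 vCPU → host 3 (remaining 6 vCPU)
23 vCPU → host 6 (remaining 9 vCPU)
5 vCPU → host 3 (remaining 1 vCPU)
22 vCPU → host 7 (remaining 10 vCPU)
Final hosts: [17,6,3,5] [24,4] [18,8,5] [24] [24] [23] [22].

7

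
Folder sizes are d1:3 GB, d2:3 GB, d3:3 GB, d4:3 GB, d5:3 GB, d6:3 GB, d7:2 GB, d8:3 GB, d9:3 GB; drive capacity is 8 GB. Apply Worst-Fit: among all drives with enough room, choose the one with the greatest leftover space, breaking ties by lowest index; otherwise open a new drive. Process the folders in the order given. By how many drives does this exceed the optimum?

Worst-Fit: [3,3,2] [3,3] [3,3] [3,3] → 4 drives.
Total size 26 GB; any packing needs at least ⌈26/8⌉ = 4 drives.
So 4 is already optimal.

0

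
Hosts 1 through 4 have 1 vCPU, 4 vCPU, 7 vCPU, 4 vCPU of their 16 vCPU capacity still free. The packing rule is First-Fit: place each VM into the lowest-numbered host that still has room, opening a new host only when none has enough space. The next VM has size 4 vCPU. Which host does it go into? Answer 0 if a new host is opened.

Hosts with room: host 2 (4 vCPU), host 3 (7 vCPU), host 4 (4 vCPU).
The first with room is host 2.

2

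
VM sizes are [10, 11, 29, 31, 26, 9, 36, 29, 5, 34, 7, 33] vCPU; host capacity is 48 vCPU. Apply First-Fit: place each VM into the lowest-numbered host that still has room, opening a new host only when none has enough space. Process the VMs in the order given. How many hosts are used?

7

10 vCPU → host 1 (remaining 38 vCPU)
11 vCPU → host 1 (remaining 27 vCPU)
29 vCPU → host 2 (remaining 19 vCPU)
31 vCPU → host 3 (remaining 17 vCPU)
26 vCPU → host 1 (remaining 1 vCPU)
9 vCPU → host 2 (remaining 10 vCPU)
36 vCPU → host 4 (remaining 12 vCPU)
29 vCPU → host 5 (remaining 19 vCPU)
5 vCPU → host 2 (remaining 5 vCPU)
34 vCPU → host 6 (remaining 14 vCPU)
7 vCPU → host 3 (remaining 10 vCPU)
33 vCPU → host 7 (remaining 15 vCPU)
Final hosts: [10,11,26] [29,9,5] [31,7] [36] [29] [34] [33].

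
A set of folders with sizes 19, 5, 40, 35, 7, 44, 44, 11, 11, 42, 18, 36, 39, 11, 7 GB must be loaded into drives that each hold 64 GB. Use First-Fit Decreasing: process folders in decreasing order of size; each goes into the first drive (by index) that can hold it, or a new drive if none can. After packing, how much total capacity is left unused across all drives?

79

Sorted descending: 44, 44, 42, 40, 39, 36, 35, 19, 18, 11, 11, 11, 7, 7, 5.
drive 1: place 44 GB, 20 GB left
drive 2: place 44 GB, 20 GB left
drive 3: place 42 GB, 22 GB left
drive 4: place 40 GB, 24 GB left
drive 5: place 39 GB, 25 GB left
drive 6: place 36 GB, 28 GB left
drive 7: place 35 GB, 29 GB left
drive 1: place 19 GB, 1 GB left
drive 2: place 18 GB, 2 GB left
drive 3: place 11 GB, 11 GB left
drive 3: place 11 GB, 0 GB left
drive 4: place 11 GB, 13 GB left
drive 4: place 7 GB, 6 GB left
drive 5: place 7 GB, 18 GB left
drive 4: place 5 GB, 1 GB left
7 drives × 64 GB = 448 GB; used 369 GB; unused 79 GB.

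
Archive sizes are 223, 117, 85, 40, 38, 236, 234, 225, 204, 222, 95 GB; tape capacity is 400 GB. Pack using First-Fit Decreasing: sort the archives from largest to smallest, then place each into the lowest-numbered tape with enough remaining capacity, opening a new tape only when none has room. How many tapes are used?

6 tapes

Sorted descending: 236, 234, 225, 223, 222, 204, 117, 95, 85, 40, 38.
Put 236 GB in tape 1; 164 GB remain.
Put 234 GB in tape 2; 166 GB remain.
Put 225 GB in tape 3; 175 GB remain.
Put 223 GB in tape 4; 177 GB remain.
Put 222 GB in tape 5; 178 GB remain.
Put 204 GB in tape 6; 196 GB remain.
Put 117 GB in tape 1; 47 GB remain.
Put 95 GB in tape 2; 71 GB remain.
Put 85 GB in tape 3; 90 GB remain.
Put 40 GB in tape 1; 7 GB remain.
Put 38 GB in tape 2; 33 GB remain.
Final tapes: [236,117,40] [234,95,38] [225,85] [223] [222] [204].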